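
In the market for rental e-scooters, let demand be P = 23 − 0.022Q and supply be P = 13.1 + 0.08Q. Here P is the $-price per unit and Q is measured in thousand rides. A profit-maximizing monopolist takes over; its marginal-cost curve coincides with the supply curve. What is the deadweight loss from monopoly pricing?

$15.12 thousand

Competitive equilibrium: 23 − 0.022Q = 13.1 + 0.08Q → Q* = 97.0588, P* = 20.8647.
Marginal revenue: MR = 23 − 0.044Q. Set MR = MC: 23 − 0.044Q = 13.1 + 0.08Q → Q_m = 79.8387.
Price P_m = 23 − 0.022·79.8387 = 21.2435; MC(Q_m) = 13.1 + 0.08·79.8387 = 19.4871.
Competitive Q* = 97.0588, so ΔQ = 17.2201; wedge = 21.2435 − 19.4871 = 1.7564.
The triangle = ½ × 17.2201 × 1.7564 = $15.12 thousand.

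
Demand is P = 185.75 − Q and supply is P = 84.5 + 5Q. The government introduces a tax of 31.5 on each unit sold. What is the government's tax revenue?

366.19

Competitive equilibrium: 185.75 − Q = 84.5 + 5Q → Q* = 16.875, P* = 168.875.
With the tax, the buyer price exceeds the seller price by 31.5: (185.75 − Q) − (84.5 + 5Q) = 31.5 → Q' = 11.625.
Tax revenue = 31.5 × 11.625 = 366.19.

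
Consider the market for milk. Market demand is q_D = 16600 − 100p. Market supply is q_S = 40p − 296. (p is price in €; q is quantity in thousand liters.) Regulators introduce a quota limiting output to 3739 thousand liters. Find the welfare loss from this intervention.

€10989 thousand

In inverse form: demand p = 166 − 0.01q, supply p = 7.4 + 0.025q.
Competitive equilibrium: 166 − 0.01q = 7.4 + 0.025q → q* = 4531.4286, p* = 120.6857.
At q = 3739: demand price = 166 − 0.01·3739 = 128.61; supply price = 7.4 + 0.025·3739 = 100.875.
Δq = 4531.4286 − 3739 = 792.4286; wedge = 128.61 − 100.875 = 27.735.
Welfare loss = ½ × 792.4286 × 27.735 = €10989 thousand.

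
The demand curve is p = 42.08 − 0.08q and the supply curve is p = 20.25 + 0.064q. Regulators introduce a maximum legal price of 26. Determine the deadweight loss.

Competitive equilibrium: 42.08 − 0.08q = 20.25 + 0.064q → q* = 151.5972, p* = 29.9522.
At the ceiling p = 26, quantity supplied = (26 − 20.25)/0.064 = 89.8438.
Willingness to pay at q' = 89.8438: 42.08 − 0.08·89.8438 = 34.8925.
Δq = 151.5972 − 89.8438 = 61.7534; wedge = 34.8925 − 26 = 8.8925.
Welfare loss = ½ × 61.7534 × 8.8925 = 274.57.

274.57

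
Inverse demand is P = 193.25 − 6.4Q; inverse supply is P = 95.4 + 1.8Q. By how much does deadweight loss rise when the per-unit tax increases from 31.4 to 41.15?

Competitive equilibrium: 193.25 − 6.4Q = 95.4 + 1.8Q → Q* = 11.9329, P* = 116.8793.
For a per-unit tax t: ΔQ = t/8.2, so DWL = ½·t·(t/8.2) = t²/16.4.
At t = 31.4: DWL = 60.12. At t = 41.15: DWL = 103.251.
Increase = 103.251 − 60.12 = 43.13.

43.13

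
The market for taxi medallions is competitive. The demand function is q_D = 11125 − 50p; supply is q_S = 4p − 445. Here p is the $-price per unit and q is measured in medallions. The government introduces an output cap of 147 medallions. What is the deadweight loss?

In inverse form: demand p = 222.5 − 0.02q, supply p = 111.25 + 0.25q.
Competitive equilibrium: 222.5 − 0.02q = 111.25 + 0.25q → q* = 412.03704, p* = 214.25926.
At q = 147: demand price = 222.5 − 0.02·147 = 219.56; supply price = 111.25 + 0.25·147 = 148.
Δq = 412.03704 − 147 = 265.03704; wedge = 219.56 − 148 = 71.56.
Welfare loss = ½ × 265.03704 × 71.56 = $9483.03.

$9483.03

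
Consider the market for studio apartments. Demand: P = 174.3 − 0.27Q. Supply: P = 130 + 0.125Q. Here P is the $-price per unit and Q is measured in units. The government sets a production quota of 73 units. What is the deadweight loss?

Competitive equilibrium: 174.3 − 0.27Q = 130 + 0.125Q → Q* = 112.1519, P* = 144.019.
At Q = 73: demand price = 174.3 − 0.27·73 = 154.59; supply price = 130 + 0.125·73 = 139.125.
ΔQ = 112.1519 − 73 = 39.1519; wedge = 154.59 − 139.125 = 15.465.
Welfare loss = ½ × 39.1519 × 15.465 = $302.74.

$302.74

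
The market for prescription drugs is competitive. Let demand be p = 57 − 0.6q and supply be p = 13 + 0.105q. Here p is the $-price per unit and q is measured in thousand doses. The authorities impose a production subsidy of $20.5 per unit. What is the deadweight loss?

Competitive equilibrium: 57 − 0.6q = 13 + 0.105q → q* = 62.4113, p* = 19.5532.
The subsidy lowers effective supply by 20.5: p = 0.105q − 7.5.
New quantity: 57 − 0.6q = 0.105q − 7.5 → q' = 91.4894.
Overproduction Δq = 91.4894 − 62.4113 = 29.0781; wedge = subsidy = 20.5.
Deadweight loss = ½ × 29.0781 × 20.5 = $298.05 thousand.

$298.05 thousand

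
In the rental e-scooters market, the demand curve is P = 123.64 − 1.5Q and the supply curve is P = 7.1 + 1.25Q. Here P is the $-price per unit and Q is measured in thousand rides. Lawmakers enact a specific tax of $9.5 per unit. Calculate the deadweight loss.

$16.41 thousand

Competitive equilibrium: 123.64 − 1.5Q = 7.1 + 1.25Q → Q* = 42.3782, P* = 60.0727.
With the tax, the buyer price exceeds the seller price by 9.5: (123.64 − 1.5Q) − (7.1 + 1.25Q) = 9.5 → Q' = 38.9236.
ΔQ = 42.3782 − 38.9236 = 3.4546; the wedge equals the tax, 9.5.
DWL = ½ × 3.4546 × 9.5 = $16.41 thousand.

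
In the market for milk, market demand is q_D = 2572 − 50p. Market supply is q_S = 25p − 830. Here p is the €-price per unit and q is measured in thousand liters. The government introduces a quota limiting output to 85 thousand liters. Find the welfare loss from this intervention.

In inverse form: demand p = 51.44 − 0.02q, supply p = 33.2 + 0.04q.
Competitive equilibrium: 51.44 − 0.02q = 33.2 + 0.04q → q* = 304, p* = 45.36.
At q = 85: demand price = 51.44 − 0.02·85 = 49.74; supply price = 33.2 + 0.04·85 = 36.6.
Δq = 304 − 85 = 219; wedge = 49.74 − 36.6 = 13.14.
The triangle = ½ × 219 × 13.14 = €1438.83 thousand.

€1438.83 thousand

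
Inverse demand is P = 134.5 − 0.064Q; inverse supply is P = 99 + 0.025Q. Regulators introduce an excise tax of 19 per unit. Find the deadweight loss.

Competitive equilibrium: 134.5 − 0.064Q = 99 + 0.025Q → Q* = 398.8764, P* = 108.9719.
With the tax, the buyer price exceeds the seller price by 19: (134.5 − 0.064Q) − (99 + 0.025Q) = 19 → Q' = 185.3933.
ΔQ = 398.8764 − 185.3933 = 213.4831; the wedge equals the tax, 19.
DWL = ½ × 213.4831 × 19 = 2028.09.

2028.09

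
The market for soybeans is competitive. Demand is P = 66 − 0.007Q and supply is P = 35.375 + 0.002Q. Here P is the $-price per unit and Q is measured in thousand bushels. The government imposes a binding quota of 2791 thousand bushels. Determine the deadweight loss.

Competitive equilibrium: 66 − 0.007Q = 35.375 + 0.002Q → Q* = 3402.7778, P* = 42.1806.
At Q = 2791: demand price = 66 − 0.007·2791 = 46.463; supply price = 35.375 + 0.002·2791 = 40.957.
ΔQ = 3402.7778 − 2791 = 611.7778; wedge = 46.463 − 40.957 = 5.506.
The triangle = ½ × 611.7778 × 5.506 = $1684.22 thousand.

$1684.22 thousand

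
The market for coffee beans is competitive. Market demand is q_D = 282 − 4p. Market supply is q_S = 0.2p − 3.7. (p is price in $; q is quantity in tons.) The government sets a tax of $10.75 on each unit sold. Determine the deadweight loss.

$11.01

In inverse form: demand p = 70.5 − 0.25q, supply p = 18.5 + 5q.
Competitive equilibrium: 70.5 − 0.25q = 18.5 + 5q → q* = 9.9048, p* = 68.0238.
With the tax, the buyer price exceeds the seller price by 10.75: (70.5 − 0.25q) − (18.5 + 5q) = 10.75 → q' = 7.8571.
Δq = 9.9048 − 7.8571 = 2.0477; the wedge equals the tax, 10.75.
DWL = ½ × 2.0477 × 10.75 = $11.01.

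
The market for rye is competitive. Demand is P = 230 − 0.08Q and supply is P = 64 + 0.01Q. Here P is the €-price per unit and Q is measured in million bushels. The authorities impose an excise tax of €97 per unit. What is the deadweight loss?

€52272.22 million

Competitive equilibrium: 230 − 0.08Q = 64 + 0.01Q → Q* = 1844.4444, P* = 82.4444.
With the tax, the buyer price exceeds the seller price by 97: (230 − 0.08Q) − (64 + 0.01Q) = 97 → Q' = 766.6667.
ΔQ = 1844.4444 − 766.6667 = 1077.7777; the wedge equals the tax, 97.
DWL = ½ × 1077.7777 × 97 = €52272.22 million.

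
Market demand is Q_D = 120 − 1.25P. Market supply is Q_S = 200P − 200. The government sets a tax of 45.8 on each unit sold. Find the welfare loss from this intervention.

1302.88

In inverse form: demand P = 96 − 0.8Q, supply P = 1 + 0.005Q.
Competitive equilibrium: 96 − 0.8Q = 1 + 0.005Q → Q* = 118.0124, P* = 1.5901.
With the tax, the buyer price exceeds the seller price by 45.8: (96 − 0.8Q) − (1 + 0.005Q) = 45.8 → Q' = 61.118.
ΔQ = 118.0124 − 61.118 = 56.8944; the wedge equals the tax, 45.8.
Welfare loss = ½ × 56.8944 × 45.8 = 1302.88.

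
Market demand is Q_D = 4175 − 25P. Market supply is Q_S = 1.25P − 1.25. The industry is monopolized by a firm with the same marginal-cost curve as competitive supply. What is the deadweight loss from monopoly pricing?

In inverse form: demand P = 167 − 0.04Q, supply P = 1 + 0.8Q.
Competitive equilibrium: 167 − 0.04Q = 1 + 0.8Q → Q* = 197.619, P* = 159.0952.
Marginal revenue: MR = 167 − 0.08Q. Set MR = MC: 167 − 0.08Q = 1 + 0.8Q → Q_m = 188.6364.
Price P_m = 167 − 0.04·188.6364 = 159.4545; MC(Q_m) = 1 + 0.8·188.6364 = 151.9091.
Competitive Q* = 197.619, so ΔQ = 8.9826; wedge = 159.4545 − 151.9091 = 7.5454.
DWL = ½ × 8.9826 × 7.5454 = 33.89.

33.89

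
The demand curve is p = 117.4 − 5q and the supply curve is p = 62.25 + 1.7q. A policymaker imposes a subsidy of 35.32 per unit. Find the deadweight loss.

Competitive equilibrium: 117.4 − 5q = 62.25 + 1.7q → q* = 8.2313, p* = 76.2433.
The subsidy lowers effective supply by 35.32: p = 26.93 + 1.7q.
New quantity: 117.4 − 5q = 26.93 + 1.7q → q' = 13.503.
Overproduction Δq = 13.503 − 8.2313 = 5.2717; wedge = subsidy = 35.32.
The triangle = ½ × 5.2717 × 35.32 = 93.10.

93.10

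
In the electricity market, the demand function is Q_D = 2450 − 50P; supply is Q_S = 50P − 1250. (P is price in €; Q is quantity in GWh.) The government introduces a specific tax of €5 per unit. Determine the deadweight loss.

€312.50

In inverse form: demand P = 49 − 0.02Q, supply P = 25 + 0.02Q.
Competitive equilibrium: 49 − 0.02Q = 25 + 0.02Q → Q* = 600, P* = 37.
With the tax, the buyer price exceeds the seller price by 5: (49 − 0.02Q) − (25 + 0.02Q) = 5 → Q' = 475.
ΔQ = 600 − 475 = 125; the wedge equals the tax, 5.
Deadweight loss = ½ × 125 × 5 = €312.50.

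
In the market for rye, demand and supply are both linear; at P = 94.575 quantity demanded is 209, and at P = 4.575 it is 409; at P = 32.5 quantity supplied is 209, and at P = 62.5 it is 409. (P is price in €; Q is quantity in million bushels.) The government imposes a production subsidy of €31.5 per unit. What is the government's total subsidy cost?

€11496.19 million

Demand slope = (4.575 − 94.575)/(409 − 209) = −0.45, so P = 188.625 − 0.45Q.
Supply slope = (62.5 − 32.5)/(409 − 209) = 0.15, so P = 1.15 + 0.15Q.
Competitive equilibrium: 188.625 − 0.45Q = 1.15 + 0.15Q → Q* = 312.4583, P* = 48.0188.
The subsidy lowers effective supply by 31.5: P = 0.15Q − 30.35.
New quantity: 188.625 − 0.45Q = 0.15Q − 30.35 → Q' = 364.9583.
Total subsidy cost = 31.5 × 364.9583 = €11496.19 million.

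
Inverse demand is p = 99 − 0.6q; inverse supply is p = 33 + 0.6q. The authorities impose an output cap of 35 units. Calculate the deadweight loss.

Competitive equilibrium: 99 − 0.6q = 33 + 0.6q → q* = 55, p* = 66.
At q = 35: demand price = 99 − 0.6·35 = 78; supply price = 33 + 0.6·35 = 54.
Δq = 55 − 35 = 20; wedge = 78 − 54 = 24.
Deadweight loss = ½ × 20 × 24 = 240.

240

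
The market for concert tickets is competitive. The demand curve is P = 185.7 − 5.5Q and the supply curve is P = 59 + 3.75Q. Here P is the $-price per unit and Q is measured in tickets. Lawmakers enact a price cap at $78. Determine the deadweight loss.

Competitive equilibrium: 185.7 − 5.5Q = 59 + 3.75Q → Q* = 13.6973, P* = 110.36486.
At the ceiling P = 78, quantity supplied = (78 − 59)/3.75 = 5.06667.
Willingness to pay at Q' = 5.06667: 185.7 − 5.5·5.06667 = 157.83332.
ΔQ = 13.6973 − 5.06667 = 8.63063; wedge = 157.83332 − 78 = 79.83332.
DWL = ½ × 8.63063 × 79.83332 = $344.51.

$344.51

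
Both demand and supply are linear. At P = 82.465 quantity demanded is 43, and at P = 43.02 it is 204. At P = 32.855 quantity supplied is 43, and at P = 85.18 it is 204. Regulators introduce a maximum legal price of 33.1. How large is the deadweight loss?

2121.67

Demand slope = (43.02 − 82.465)/(204 − 43) = −0.245, so P = 93 − 0.245Q.
Supply slope = (85.18 − 32.855)/(204 − 43) = 0.325, so P = 18.88 + 0.325Q.
Competitive equilibrium: 93 − 0.245Q = 18.88 + 0.325Q → Q* = 130.0351, P* = 61.1414.
At the ceiling P = 33.1, quantity supplied = (33.1 − 18.88)/0.325 = 43.7538.
Willingness to pay at Q' = 43.7538: 93 − 0.245·43.7538 = 82.2803.
ΔQ = 130.0351 − 43.7538 = 86.2813; wedge = 82.2803 − 33.1 = 49.1803.
DWL = ½ × 86.2813 × 49.1803 = 2121.67.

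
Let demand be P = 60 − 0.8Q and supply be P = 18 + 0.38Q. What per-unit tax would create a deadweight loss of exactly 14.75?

5.9

Competitive equilibrium: 60 − 0.8Q = 18 + 0.38Q → Q* = 35.5932, P* = 31.5254.
A tax t gives ΔQ = t/1.18 and wedge t, so DWL = t²/2.36.
t²/2.36 = 14.75 → t² = 34.81 → t = 5.9.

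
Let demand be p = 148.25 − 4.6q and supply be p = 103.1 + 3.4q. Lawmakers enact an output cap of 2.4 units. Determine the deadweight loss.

Competitive equilibrium: 148.25 − 4.6q = 103.1 + 3.4q → q* = 5.6438, p* = 122.2888.
At q = 2.4: demand price = 148.25 − 4.6·2.4 = 137.21; supply price = 103.1 + 3.4·2.4 = 111.26.
Δq = 5.6438 − 2.4 = 3.2438; wedge = 137.21 − 111.26 = 25.95.
The triangle = ½ × 3.2438 × 25.95 = 42.09.

42.09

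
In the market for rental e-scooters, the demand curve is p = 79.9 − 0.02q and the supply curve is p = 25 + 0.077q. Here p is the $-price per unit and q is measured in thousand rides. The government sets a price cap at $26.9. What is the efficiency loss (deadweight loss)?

Competitive equilibrium: 79.9 − 0.02q = 25 + 0.077q → q* = 565.9794, p* = 68.5804.
At the ceiling p = 26.9, quantity supplied = (26.9 − 25)/0.077 = 24.6753.
Willingness to pay at q' = 24.6753: 79.9 − 0.02·24.6753 = 79.4065.
Δq = 565.9794 − 24.6753 = 541.3041; wedge = 79.4065 − 26.9 = 52.5065.
DWL = ½ × 541.3041 × 52.5065 = $14210.99 thousand.

$14210.99 thousand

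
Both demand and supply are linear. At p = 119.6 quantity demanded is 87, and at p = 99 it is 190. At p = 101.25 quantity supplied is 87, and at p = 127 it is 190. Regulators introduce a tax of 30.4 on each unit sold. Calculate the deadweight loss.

1026.84

Demand slope = (99 − 119.6)/(190 − 87) = −0.2, so p = 137 − 0.2q.
Supply slope = (127 − 101.25)/(190 − 87) = 0.25, so p = 79.5 + 0.25q.
Competitive equilibrium: 137 − 0.2q = 79.5 + 0.25q → q* = 127.77778, p* = 111.44444.
With the tax, the buyer price exceeds the seller price by 30.4: (137 − 0.2q) − (79.5 + 0.25q) = 30.4 → q' = 60.22222.
Δq = 127.77778 − 60.22222 = 67.55556; the wedge equals the tax, 30.4.
Welfare loss = ½ × 67.55556 × 30.4 = 1026.84.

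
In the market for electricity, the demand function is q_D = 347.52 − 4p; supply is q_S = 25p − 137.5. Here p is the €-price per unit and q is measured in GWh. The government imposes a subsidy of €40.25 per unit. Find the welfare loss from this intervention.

In inverse form: demand p = 86.88 − 0.25q, supply p = 5.5 + 0.04q.
Competitive equilibrium: 86.88 − 0.25q = 5.5 + 0.04q → q* = 280.6207, p* = 16.7248.
The subsidy lowers effective supply by 40.25: p = 0.04q − 34.75.
New quantity: 86.88 − 0.25q = 0.04q − 34.75 → q' = 419.4138.
Overproduction Δq = 419.4138 − 280.6207 = 138.7931; wedge = subsidy = 40.25.
DWL = ½ × 138.7931 × 40.25 = €2793.21.

€2793.21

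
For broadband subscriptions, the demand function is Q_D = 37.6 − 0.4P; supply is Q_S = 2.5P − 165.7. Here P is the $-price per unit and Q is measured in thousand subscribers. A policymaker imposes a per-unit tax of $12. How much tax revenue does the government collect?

In inverse form: demand P = 94 − 2.5Q, supply P = 66.28 + 0.4Q.
Competitive equilibrium: 94 − 2.5Q = 66.28 + 0.4Q → Q* = 9.5586, P* = 70.1034.
With the tax, the buyer price exceeds the seller price by 12: (94 − 2.5Q) − (66.28 + 0.4Q) = 12 → Q' = 5.4207.
Tax revenue = 12 × 5.4207 = $65.05 thousand.

$65.05 thousand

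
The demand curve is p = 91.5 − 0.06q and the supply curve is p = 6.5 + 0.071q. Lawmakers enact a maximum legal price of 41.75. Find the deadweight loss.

Competitive equilibrium: 91.5 − 0.06q = 6.5 + 0.071q → q* = 648.855, p* = 52.5687.
At the ceiling p = 41.75, quantity supplied = (41.75 − 6.5)/0.071 = 496.4789.
Willingness to pay at q' = 496.4789: 91.5 − 0.06·496.4789 = 61.7113.
Δq = 648.855 − 496.4789 = 152.3761; wedge = 61.7113 − 41.75 = 19.9613.
Welfare loss = ½ × 152.3761 × 19.9613 = 1520.81.

1520.81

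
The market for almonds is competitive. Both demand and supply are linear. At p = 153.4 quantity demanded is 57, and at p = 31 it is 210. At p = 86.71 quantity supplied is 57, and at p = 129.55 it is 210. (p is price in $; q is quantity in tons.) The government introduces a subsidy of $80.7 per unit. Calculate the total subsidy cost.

$15613.21

Demand slope = (31 − 153.4)/(210 − 57) = −0.8, so p = 199 − 0.8q.
Supply slope = (129.55 − 86.71)/(210 − 57) = 0.28, so p = 70.75 + 0.28q.
Competitive equilibrium: 199 − 0.8q = 70.75 + 0.28q → q* = 118.75, p* = 104.
The subsidy lowers effective supply by 80.7: p = 0.28q − 9.95.
New quantity: 199 − 0.8q = 0.28q − 9.95 → q' = 193.4722.
Total subsidy cost = 80.7 × 193.4722 = $15613.21.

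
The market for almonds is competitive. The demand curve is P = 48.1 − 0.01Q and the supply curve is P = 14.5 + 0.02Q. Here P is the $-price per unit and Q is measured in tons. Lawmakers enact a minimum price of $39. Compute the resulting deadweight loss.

Competitive equilibrium: 48.1 − 0.01Q = 14.5 + 0.02Q → Q* = 1120, P* = 36.9.
At the floor P = 39, quantity demanded = (48.1 − 39)/0.01 = 910.
Sellers' marginal cost at Q' = 910: 14.5 + 0.02·910 = 32.7.
ΔQ = 1120 − 910 = 210; wedge = 39 − 32.7 = 6.3.
Deadweight loss = ½ × 210 × 6.3 = $661.50.

$661.50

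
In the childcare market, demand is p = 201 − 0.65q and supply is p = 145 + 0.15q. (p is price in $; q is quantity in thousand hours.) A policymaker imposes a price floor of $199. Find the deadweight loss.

Competitive equilibrium: 201 − 0.65q = 145 + 0.15q → q* = 70, p* = 155.5.
At the floor p = 199, quantity demanded = (201 − 199)/0.65 = 3.0769.
Sellers' marginal cost at q' = 3.0769: 145 + 0.15·3.0769 = 145.4615.
Δq = 70 − 3.0769 = 66.9231; wedge = 199 − 145.4615 = 53.5385.
Welfare loss = ½ × 66.9231 × 53.5385 = $1791.48 thousand.

$1791.48 thousand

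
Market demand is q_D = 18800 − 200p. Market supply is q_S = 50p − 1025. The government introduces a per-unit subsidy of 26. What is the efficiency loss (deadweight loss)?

13520

In inverse form: demand p = 94 − 0.005q, supply p = 20.5 + 0.02q.
Competitive equilibrium: 94 − 0.005q = 20.5 + 0.02q → q* = 2940, p* = 79.3.
The subsidy lowers effective supply by 26: p = 0.02q − 5.5.
New quantity: 94 − 0.005q = 0.02q − 5.5 → q' = 3980.
Overproduction Δq = 3980 − 2940 = 1040; wedge = subsidy = 26.
Deadweight loss = ½ × 1040 × 26 = 13520.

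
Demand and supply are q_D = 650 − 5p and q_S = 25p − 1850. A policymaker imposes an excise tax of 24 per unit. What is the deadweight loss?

1200

In inverse form: demand p = 130 − 0.2q, supply p = 74 + 0.04q.
Competitive equilibrium: 130 − 0.2q = 74 + 0.04q → q* = 233.3333, p* = 83.3333.
With the tax, the buyer price exceeds the seller price by 24: (130 − 0.2q) − (74 + 0.04q) = 24 → q' = 133.3333.
Δq = 233.3333 − 133.3333 = 100; the wedge equals the tax, 24.
Welfare loss = ½ × 100 × 24 = 1200.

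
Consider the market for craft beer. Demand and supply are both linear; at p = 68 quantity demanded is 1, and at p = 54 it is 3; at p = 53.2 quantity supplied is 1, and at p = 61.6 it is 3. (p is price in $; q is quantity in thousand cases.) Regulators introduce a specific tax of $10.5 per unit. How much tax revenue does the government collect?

Demand slope = (54 − 68)/(3 − 1) = −7, so p = 75 − 7q.
Supply slope = (61.6 − 53.2)/(3 − 1) = 4.2, so p = 49 + 4.2q.
Competitive equilibrium: 75 − 7q = 49 + 4.2q → q* = 2.3214, p* = 58.75.
With the tax, the buyer price exceeds the seller price by 10.5: (75 − 7q) − (49 + 4.2q) = 10.5 → q' = 1.3839.
Tax revenue = 10.5 × 1.3839 = $14.53 thousand.

$14.53 thousand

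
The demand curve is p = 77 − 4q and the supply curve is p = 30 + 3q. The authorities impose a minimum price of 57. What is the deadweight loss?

10.29

Competitive equilibrium: 77 − 4q = 30 + 3q → q* = 6.7143, p* = 50.1429.
At the floor p = 57, quantity demanded = (77 − 57)/4 = 5.
Sellers' marginal cost at q' = 5: 30 + 3·5 = 45.
Δq = 6.7143 − 5 = 1.7143; wedge = 57 − 45 = 12.
Welfare loss = ½ × 1.7143 × 12 = 10.29.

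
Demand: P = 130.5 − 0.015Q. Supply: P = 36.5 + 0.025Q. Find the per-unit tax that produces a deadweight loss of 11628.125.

30.5

Competitive equilibrium: 130.5 − 0.015Q = 36.5 + 0.025Q → Q* = 2350, P* = 95.25.
A tax t gives ΔQ = t/0.04 and wedge t, so DWL = t²/0.08.
t²/0.08 = 11628.125 → t² = 930.25 → t = 30.5.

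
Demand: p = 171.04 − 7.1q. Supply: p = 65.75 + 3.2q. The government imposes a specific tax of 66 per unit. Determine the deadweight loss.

Competitive equilibrium: 171.04 − 7.1q = 65.75 + 3.2q → q* = 10.22233, p* = 98.46146.
With the tax, the buyer price exceeds the seller price by 66: (171.04 − 7.1q) − (65.75 + 3.2q) = 66 → q' = 3.81456.
Δq = 10.22233 − 3.81456 = 6.40777; the wedge equals the tax, 66.
Welfare loss = ½ × 6.40777 × 66 = 211.46.

211.46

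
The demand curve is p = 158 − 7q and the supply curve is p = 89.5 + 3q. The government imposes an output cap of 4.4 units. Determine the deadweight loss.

Competitive equilibrium: 158 − 7q = 89.5 + 3q → q* = 6.85, p* = 110.05.
At q = 4.4: demand price = 158 − 7·4.4 = 127.2; supply price = 89.5 + 3·4.4 = 102.7.
Δq = 6.85 − 4.4 = 2.45; wedge = 127.2 − 102.7 = 24.5.
Deadweight loss = ½ × 2.45 × 24.5 = 30.01.

30.01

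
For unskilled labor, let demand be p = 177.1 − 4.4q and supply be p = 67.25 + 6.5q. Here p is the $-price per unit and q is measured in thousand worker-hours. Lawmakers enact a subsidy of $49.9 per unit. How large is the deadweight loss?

$114.22 thousand

Competitive equilibrium: 177.1 − 4.4q = 67.25 + 6.5q → q* = 10.078, p* = 132.7569.
The subsidy lowers effective supply by 49.9: p = 17.35 + 6.5q.
New quantity: 177.1 − 4.4q = 17.35 + 6.5q → q' = 14.656.
Overproduction Δq = 14.656 − 10.078 = 4.578; wedge = subsidy = 49.9.
The triangle = ½ × 4.578 × 49.9 = $114.22 thousand.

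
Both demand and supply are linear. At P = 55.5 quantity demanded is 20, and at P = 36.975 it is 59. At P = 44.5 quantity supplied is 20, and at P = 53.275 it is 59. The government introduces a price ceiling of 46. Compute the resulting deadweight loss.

28.65

Demand slope = (36.975 − 55.5)/(59 − 20) = −0.475, so P = 65 − 0.475Q.
Supply slope = (53.275 − 44.5)/(59 − 20) = 0.225, so P = 40 + 0.225Q.
Competitive equilibrium: 65 − 0.475Q = 40 + 0.225Q → Q* = 35.7143, P* = 48.0357.
At the ceiling P = 46, quantity supplied = (46 − 40)/0.225 = 26.6667.
Willingness to pay at Q' = 26.6667: 65 − 0.475·26.6667 = 52.3333.
ΔQ = 35.7143 − 26.6667 = 9.0476; wedge = 52.3333 − 46 = 6.3333.
Deadweight loss = ½ × 9.0476 × 6.3333 = 28.65.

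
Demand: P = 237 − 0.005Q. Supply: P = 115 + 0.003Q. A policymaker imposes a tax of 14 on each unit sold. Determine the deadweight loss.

12250

Competitive equilibrium: 237 − 0.005Q = 115 + 0.003Q → Q* = 15250, P* = 160.75.
With the tax, the buyer price exceeds the seller price by 14: (237 − 0.005Q) − (115 + 0.003Q) = 14 → Q' = 13500.
ΔQ = 15250 − 13500 = 1750; the wedge equals the tax, 14.
The triangle = ½ × 1750 × 14 = 12250.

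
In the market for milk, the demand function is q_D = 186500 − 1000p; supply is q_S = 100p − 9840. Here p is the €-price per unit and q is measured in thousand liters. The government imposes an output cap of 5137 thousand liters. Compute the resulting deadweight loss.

In inverse form: demand p = 186.5 − 0.001q, supply p = 98.4 + 0.01q.
Competitive equilibrium: 186.5 − 0.001q = 98.4 + 0.01q → q* = 8009.0909, p* = 178.4909.
At q = 5137: demand price = 186.5 − 0.001·5137 = 181.363; supply price = 98.4 + 0.01·5137 = 149.77.
Δq = 8009.0909 − 5137 = 2872.0909; wedge = 181.363 − 149.77 = 31.593.
DWL = ½ × 2872.0909 × 31.593 = €45368.98 thousand.

€45368.98 thousand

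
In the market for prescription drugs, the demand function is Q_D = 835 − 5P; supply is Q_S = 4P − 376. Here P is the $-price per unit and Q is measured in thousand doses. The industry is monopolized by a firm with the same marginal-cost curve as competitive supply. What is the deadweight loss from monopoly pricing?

In inverse form: demand P = 167 − 0.2Q, supply P = 94 + 0.25Q.
Competitive equilibrium: 167 − 0.2Q = 94 + 0.25Q → Q* = 162.2222, P* = 134.5556.
Marginal revenue: MR = 167 − 0.4Q. Set MR = MC: 167 − 0.4Q = 94 + 0.25Q → Q_m = 112.3077.
Price P_m = 167 − 0.2·112.3077 = 144.5385; MC(Q_m) = 94 + 0.25·112.3077 = 122.0769.
Competitive Q* = 162.2222, so ΔQ = 49.9145; wedge = 144.5385 − 122.0769 = 22.4616.
The triangle = ½ × 49.9145 × 22.4616 = $560.58 thousand.

$560.58 thousand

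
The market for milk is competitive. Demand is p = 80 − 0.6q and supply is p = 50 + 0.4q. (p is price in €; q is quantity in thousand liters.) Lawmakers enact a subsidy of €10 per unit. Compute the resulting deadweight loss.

€50 thousand

Competitive equilibrium: 80 − 0.6q = 50 + 0.4q → q* = 30, p* = 62.
The subsidy lowers effective supply by 10: p = 40 + 0.4q.
New quantity: 80 − 0.6q = 40 + 0.4q → q' = 40.
Overproduction Δq = 40 − 30 = 10; wedge = subsidy = 10.
The triangle = ½ × 10 × 10 = €50 thousand.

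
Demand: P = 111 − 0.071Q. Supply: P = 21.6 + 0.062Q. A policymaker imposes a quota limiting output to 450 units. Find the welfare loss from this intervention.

3282.72

Competitive equilibrium: 111 − 0.071Q = 21.6 + 0.062Q → Q* = 672.1805, P* = 63.2752.
At Q = 450: demand price = 111 − 0.071·450 = 79.05; supply price = 21.6 + 0.062·450 = 49.5.
ΔQ = 672.1805 − 450 = 222.1805; wedge = 79.05 − 49.5 = 29.55.
Deadweight loss = ½ × 222.1805 × 29.55 = 3282.72.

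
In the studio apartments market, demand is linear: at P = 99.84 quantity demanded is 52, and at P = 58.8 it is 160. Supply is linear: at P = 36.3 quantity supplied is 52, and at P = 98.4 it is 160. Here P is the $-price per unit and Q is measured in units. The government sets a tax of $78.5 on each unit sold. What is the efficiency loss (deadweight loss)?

$3226.31

Demand slope = (58.8 − 99.84)/(160 − 52) = −0.38, so P = 119.6 − 0.38Q.
Supply slope = (98.4 − 36.3)/(160 − 52) = 0.575, so P = 6.4 + 0.575Q.
Competitive equilibrium: 119.6 − 0.38Q = 6.4 + 0.575Q → Q* = 118.534, P* = 74.5571.
With the tax, the buyer price exceeds the seller price by 78.5: (119.6 − 0.38Q) − (6.4 + 0.575Q) = 78.5 → Q' = 36.3351.
ΔQ = 118.534 − 36.3351 = 82.1989; the wedge equals the tax, 78.5.
DWL = ½ × 82.1989 × 78.5 = $3226.31.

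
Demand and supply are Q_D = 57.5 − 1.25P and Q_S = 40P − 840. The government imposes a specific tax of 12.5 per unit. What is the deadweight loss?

94.70

In inverse form: demand P = 46 − 0.8Q, supply P = 21 + 0.025Q.
Competitive equilibrium: 46 − 0.8Q = 21 + 0.025Q → Q* = 30.303, P* = 21.7576.
With the tax, the buyer price exceeds the seller price by 12.5: (46 − 0.8Q) − (21 + 0.025Q) = 12.5 → Q' = 15.1515.
ΔQ = 30.303 − 15.1515 = 15.1515; the wedge equals the tax, 12.5.
Welfare loss = ½ × 15.1515 × 12.5 = 94.70.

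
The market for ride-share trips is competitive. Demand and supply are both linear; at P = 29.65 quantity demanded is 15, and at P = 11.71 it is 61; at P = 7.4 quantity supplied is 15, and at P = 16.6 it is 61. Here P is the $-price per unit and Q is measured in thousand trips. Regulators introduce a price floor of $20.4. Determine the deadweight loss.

$57.77 thousand

Demand slope = (11.71 − 29.65)/(61 − 15) = −0.39, so P = 35.5 − 0.39Q.
Supply slope = (16.6 − 7.4)/(61 − 15) = 0.2, so P = 4.4 + 0.2Q.
Competitive equilibrium: 35.5 − 0.39Q = 4.4 + 0.2Q → Q* = 52.7119, P* = 14.9424.
At the floor P = 20.4, quantity demanded = (35.5 − 20.4)/0.39 = 38.7179.
Sellers' marginal cost at Q' = 38.7179: 4.4 + 0.2·38.7179 = 12.1436.
ΔQ = 52.7119 − 38.7179 = 13.994; wedge = 20.4 − 12.1436 = 8.2564.
The triangle = ½ × 13.994 × 8.2564 = $57.77 thousand.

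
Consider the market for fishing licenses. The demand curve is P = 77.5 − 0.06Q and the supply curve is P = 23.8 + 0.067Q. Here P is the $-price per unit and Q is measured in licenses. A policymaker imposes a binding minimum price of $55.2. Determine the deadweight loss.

Competitive equilibrium: 77.5 − 0.06Q = 23.8 + 0.067Q → Q* = 422.8346, P* = 52.1299.
At the floor P = 55.2, quantity demanded = (77.5 − 55.2)/0.06 = 371.6667.
Sellers' marginal cost at Q' = 371.6667: 23.8 + 0.067·371.6667 = 48.7017.
ΔQ = 422.8346 − 371.6667 = 51.1679; wedge = 55.2 − 48.7017 = 6.4983.
DWL = ½ × 51.1679 × 6.4983 = $166.25.

$166.25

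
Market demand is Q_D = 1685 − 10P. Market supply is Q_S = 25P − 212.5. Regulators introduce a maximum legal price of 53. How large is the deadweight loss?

64.51

In inverse form: demand P = 168.5 − 0.1Q, supply P = 8.5 + 0.04Q.
Competitive equilibrium: 168.5 − 0.1Q = 8.5 + 0.04Q → Q* = 1142.8571, P* = 54.2143.
At the ceiling P = 53, quantity supplied = (53 − 8.5)/0.04 = 1112.5.
Willingness to pay at Q' = 1112.5: 168.5 − 0.1·1112.5 = 57.25.
ΔQ = 1142.8571 − 1112.5 = 30.3571; wedge = 57.25 − 53 = 4.25.
DWL = ½ × 30.3571 × 4.25 = 64.51.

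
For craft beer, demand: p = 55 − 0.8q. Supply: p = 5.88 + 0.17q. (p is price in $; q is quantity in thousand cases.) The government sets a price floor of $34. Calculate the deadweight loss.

Competitive equilibrium: 55 − 0.8q = 5.88 + 0.17q → q* = 50.6392, p* = 14.4887.
At the floor p = 34, quantity demanded = (55 − 34)/0.8 = 26.25.
Sellers' marginal cost at q' = 26.25: 5.88 + 0.17·26.25 = 10.3425.
Δq = 50.6392 − 26.25 = 24.3892; wedge = 34 − 10.3425 = 23.6575.
The triangle = ½ × 24.3892 × 23.6575 = $288.49 thousand.

$288.49 thousand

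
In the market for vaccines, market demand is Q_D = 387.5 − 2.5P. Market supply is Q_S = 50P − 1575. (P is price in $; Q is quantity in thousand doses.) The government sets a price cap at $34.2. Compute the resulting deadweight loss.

In inverse form: demand P = 155 − 0.4Q, supply P = 31.5 + 0.02Q.
Competitive equilibrium: 155 − 0.4Q = 31.5 + 0.02Q → Q* = 294.0476, P* = 37.381.
At the ceiling P = 34.2, quantity supplied = (34.2 − 31.5)/0.02 = 135.
Willingness to pay at Q' = 135: 155 − 0.4·135 = 101.
ΔQ = 294.0476 − 135 = 159.0476; wedge = 101 − 34.2 = 66.8.
Welfare loss = ½ × 159.0476 × 66.8 = $5312.19 thousand.

$5312.19 thousand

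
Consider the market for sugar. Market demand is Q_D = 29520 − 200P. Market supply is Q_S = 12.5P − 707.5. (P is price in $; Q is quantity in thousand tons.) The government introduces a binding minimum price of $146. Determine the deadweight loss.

In inverse form: demand P = 147.6 − 0.005Q, supply P = 56.6 + 0.08Q.
Competitive equilibrium: 147.6 − 0.005Q = 56.6 + 0.08Q → Q* = 1070.5882, P* = 142.2471.
At the floor P = 146, quantity demanded = (147.6 − 146)/0.005 = 320.
Sellers' marginal cost at Q' = 320: 56.6 + 0.08·320 = 82.2.
ΔQ = 1070.5882 − 320 = 750.5882; wedge = 146 − 82.2 = 63.8.
Deadweight loss = ½ × 750.5882 × 63.8 = $23943.76 thousand.

$23943.76 thousand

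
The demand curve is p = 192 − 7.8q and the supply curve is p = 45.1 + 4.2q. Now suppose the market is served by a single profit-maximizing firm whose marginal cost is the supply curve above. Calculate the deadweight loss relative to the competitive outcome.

Competitive equilibrium: 192 − 7.8q = 45.1 + 4.2q → q* = 12.2417, p* = 96.515.
Marginal revenue: MR = 192 − 15.6q. Set MR = MC: 192 − 15.6q = 45.1 + 4.2q → q_m = 7.4192.
Price p_m = 192 − 7.8·7.4192 = 134.1302; MC(q_m) = 45.1 + 4.2·7.4192 = 76.2606.
Competitive q* = 12.2417, so Δq = 4.8225; wedge = 134.1302 − 76.2606 = 57.8696.
Deadweight loss = ½ × 4.8225 × 57.8696 = 139.54.

139.54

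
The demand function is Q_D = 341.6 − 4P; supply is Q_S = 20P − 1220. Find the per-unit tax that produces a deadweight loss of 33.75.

4.5

In inverse form: demand P = 85.4 − 0.25Q, supply P = 61 + 0.05Q.
Competitive equilibrium: 85.4 − 0.25Q = 61 + 0.05Q → Q* = 81.3333, P* = 65.0667.
A tax t gives ΔQ = t/0.3 and wedge t, so DWL = t²/0.6.
t²/0.6 = 33.75 → t² = 20.25 → t = 4.5.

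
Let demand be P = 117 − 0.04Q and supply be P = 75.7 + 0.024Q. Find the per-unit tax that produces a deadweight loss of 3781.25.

Competitive equilibrium: 117 − 0.04Q = 75.7 + 0.024Q → Q* = 645.3125, P* = 91.1875.
A tax t gives ΔQ = t/0.064 and wedge t, so DWL = t²/0.128.
t²/0.128 = 3781.25 → t² = 484 → t = 22.

22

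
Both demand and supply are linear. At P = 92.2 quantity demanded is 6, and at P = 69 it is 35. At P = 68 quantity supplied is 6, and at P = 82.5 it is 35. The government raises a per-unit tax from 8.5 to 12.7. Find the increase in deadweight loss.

34.25

Demand slope = (69 − 92.2)/(35 − 6) = −0.8, so P = 97 − 0.8Q.
Supply slope = (82.5 − 68)/(35 − 6) = 0.5, so P = 65 + 0.5Q.
Competitive equilibrium: 97 − 0.8Q = 65 + 0.5Q → Q* = 24.6154, P* = 77.3077.
For a per-unit tax t: ΔQ = t/1.3, so DWL = ½·t·(t/1.3) = t²/2.6.
At t = 8.5: DWL = 27.788. At t = 12.7: DWL = 62.035.
Increase = 62.035 − 27.788 = 34.25.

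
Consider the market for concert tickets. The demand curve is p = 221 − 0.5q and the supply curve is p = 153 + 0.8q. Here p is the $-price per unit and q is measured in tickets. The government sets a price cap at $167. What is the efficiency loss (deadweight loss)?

$787.52

Competitive equilibrium: 221 − 0.5q = 153 + 0.8q → q* = 52.3077, p* = 194.8462.
At the ceiling p = 167, quantity supplied = (167 − 153)/0.8 = 17.5.
Willingness to pay at q' = 17.5: 221 − 0.5·17.5 = 212.25.
Δq = 52.3077 − 17.5 = 34.8077; wedge = 212.25 − 167 = 45.25.
DWL = ½ × 34.8077 × 45.25 = $787.52.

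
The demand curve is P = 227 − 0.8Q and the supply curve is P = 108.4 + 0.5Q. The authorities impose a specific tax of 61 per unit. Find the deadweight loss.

1431.15

Competitive equilibrium: 227 − 0.8Q = 108.4 + 0.5Q → Q* = 91.2308, P* = 154.0154.
With the tax, the buyer price exceeds the seller price by 61: (227 − 0.8Q) − (108.4 + 0.5Q) = 61 → Q' = 44.3077.
ΔQ = 91.2308 − 44.3077 = 46.9231; the wedge equals the tax, 61.
Welfare loss = ½ × 46.9231 × 61 = 1431.15.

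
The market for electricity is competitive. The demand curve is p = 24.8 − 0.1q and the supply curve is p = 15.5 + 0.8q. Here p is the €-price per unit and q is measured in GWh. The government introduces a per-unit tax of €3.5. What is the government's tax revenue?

Competitive equilibrium: 24.8 − 0.1q = 15.5 + 0.8q → q* = 10.3333, p* = 23.7667.
With the tax, the buyer price exceeds the seller price by 3.5: (24.8 − 0.1q) − (15.5 + 0.8q) = 3.5 → q' = 6.4444.
Tax revenue = 3.5 × 6.4444 = €22.56.

€22.56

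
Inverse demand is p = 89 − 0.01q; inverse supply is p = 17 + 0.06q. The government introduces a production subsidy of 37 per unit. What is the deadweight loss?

Competitive equilibrium: 89 − 0.01q = 17 + 0.06q → q* = 1028.5714, p* = 78.7143.
The subsidy lowers effective supply by 37: p = 0.06q − 20.
New quantity: 89 − 0.01q = 0.06q − 20 → q' = 1557.1429.
Overproduction Δq = 1557.1429 − 1028.5714 = 528.5715; wedge = subsidy = 37.
Deadweight loss = ½ × 528.5715 × 37 = 9778.57.

9778.57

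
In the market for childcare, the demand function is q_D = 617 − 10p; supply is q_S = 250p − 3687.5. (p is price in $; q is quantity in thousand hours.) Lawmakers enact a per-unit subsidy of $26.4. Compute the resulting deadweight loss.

$3350.77 thousand

In inverse form: demand p = 61.7 − 0.1q, supply p = 14.75 + 0.004q.
Competitive equilibrium: 61.7 − 0.1q = 14.75 + 0.004q → q* = 451.4423, p* = 16.5558.
The subsidy lowers effective supply by 26.4: p = 0.004q − 11.65.
New quantity: 61.7 − 0.1q = 0.004q − 11.65 → q' = 705.2885.
Overproduction Δq = 705.2885 − 451.4423 = 253.8462; wedge = subsidy = 26.4.
The triangle = ½ × 253.8462 × 26.4 = $3350.77 thousand.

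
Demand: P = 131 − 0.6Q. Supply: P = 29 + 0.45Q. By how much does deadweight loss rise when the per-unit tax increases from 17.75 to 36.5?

Competitive equilibrium: 131 − 0.6Q = 29 + 0.45Q → Q* = 97.1429, P* = 72.7143.
For a per-unit tax t: ΔQ = t/1.05, so DWL = ½·t·(t/1.05) = t²/2.1.
At t = 17.75: DWL = 150.03. At t = 36.5: DWL = 634.405.
Increase = 634.405 − 150.03 = 484.375.

484.375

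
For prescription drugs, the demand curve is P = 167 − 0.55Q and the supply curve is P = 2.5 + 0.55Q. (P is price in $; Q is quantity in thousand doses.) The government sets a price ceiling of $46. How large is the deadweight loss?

$2730.11 thousand

Competitive equilibrium: 167 − 0.55Q = 2.5 + 0.55Q → Q* = 149.54545, P* = 84.75.
At the ceiling P = 46, quantity supplied = (46 − 2.5)/0.55 = 79.09091.
Willingness to pay at Q' = 79.09091: 167 − 0.55·79.09091 = 123.5.
ΔQ = 149.54545 − 79.09091 = 70.45454; wedge = 123.5 − 46 = 77.5.
DWL = ½ × 70.45454 × 77.5 = $2730.11 thousand.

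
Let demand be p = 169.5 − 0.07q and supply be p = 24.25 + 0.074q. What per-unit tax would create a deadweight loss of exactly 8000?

48

Competitive equilibrium: 169.5 − 0.07q = 24.25 + 0.074q → q* = 1008.6806, p* = 98.8924.
A tax t gives Δq = t/0.144 and wedge t, so DWL = t²/0.288.
t²/0.288 = 8000 → t² = 2304 → t = 48.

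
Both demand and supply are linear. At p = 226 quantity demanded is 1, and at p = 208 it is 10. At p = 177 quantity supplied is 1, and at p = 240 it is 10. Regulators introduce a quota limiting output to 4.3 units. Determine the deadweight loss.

20.69

Demand slope = (208 − 226)/(10 − 1) = −2, so p = 228 − 2q.
Supply slope = (240 − 177)/(10 − 1) = 7, so p = 170 + 7q.
Competitive equilibrium: 228 − 2q = 170 + 7q → q* = 6.4444, p* = 215.1111.
At q = 4.3: demand price = 228 − 2·4.3 = 219.4; supply price = 170 + 7·4.3 = 200.1.
Δq = 6.4444 − 4.3 = 2.1444; wedge = 219.4 − 200.1 = 19.3.
Welfare loss = ½ × 2.1444 × 19.3 = 20.69.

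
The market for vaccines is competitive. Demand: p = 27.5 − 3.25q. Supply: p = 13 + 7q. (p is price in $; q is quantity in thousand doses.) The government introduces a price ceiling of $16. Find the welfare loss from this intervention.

Competitive equilibrium: 27.5 − 3.25q = 13 + 7q → q* = 1.4146, p* = 22.9024.
At the ceiling p = 16, quantity supplied = (16 − 13)/7 = 0.4286.
Willingness to pay at q' = 0.4286: 27.5 − 3.25·0.4286 = 26.1071.
Δq = 1.4146 − 0.4286 = 0.986; wedge = 26.1071 − 16 = 10.1071.
Welfare loss = ½ × 0.986 × 10.1071 = $4.98 thousand.

$4.98 thousand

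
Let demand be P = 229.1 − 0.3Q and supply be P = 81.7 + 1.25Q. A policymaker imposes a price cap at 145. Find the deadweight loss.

1531.71

Competitive equilibrium: 229.1 − 0.3Q = 81.7 + 1.25Q → Q* = 95.0968, P* = 200.571.
At the ceiling P = 145, quantity supplied = (145 − 81.7)/1.25 = 50.64.
Willingness to pay at Q' = 50.64: 229.1 − 0.3·50.64 = 213.908.
ΔQ = 95.0968 − 50.64 = 44.4568; wedge = 213.908 − 145 = 68.908.
DWL = ½ × 44.4568 × 68.908 = 1531.71.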